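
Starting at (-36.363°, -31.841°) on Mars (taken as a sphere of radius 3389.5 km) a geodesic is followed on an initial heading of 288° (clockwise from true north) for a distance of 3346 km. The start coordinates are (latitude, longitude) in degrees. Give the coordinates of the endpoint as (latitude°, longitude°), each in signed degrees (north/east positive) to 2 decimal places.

Angular distance δ = d/R = 3346/3389.5 = 0.98717 rad; initial bearing θ = 5.0265 rad.
sin φ₂ = sin φ₁ cos δ + cos φ₁ sin δ cos θ = (-0.5929)(0.5511) + (0.8053)(0.8345)(0.3090) = -0.1191, so φ₂ = -6.84°.
Δλ = atan2(sin θ sin δ cos φ₁, cos δ − sin φ₁ sin φ₂) = atan2(-0.6391, 0.4805) = -53.064°.
λ₂ = -31.841° − 53.064° = -84.91°.

-6.84°, -84.91°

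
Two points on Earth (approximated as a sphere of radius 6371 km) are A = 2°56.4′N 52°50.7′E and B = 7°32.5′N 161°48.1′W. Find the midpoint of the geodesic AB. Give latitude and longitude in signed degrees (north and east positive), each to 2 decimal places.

The central angle between A and B is δ = 2.5111 rad.
With f = 0.5, the slerp weights are sin((1−f)δ)/sin δ = 1.6127 and sin(fδ)/sin δ = 1.6127.
Weighted sum of the unit vectors: (1.6127)·(0.6032,0.7960,0.0513) + (1.6127)·(-0.9418,-0.3096,0.1312) = (-0.5460, 0.7843, 0.2944).
Converting back: φ = atan2(z, √(x²+y²)) = 17.12°, λ = atan2(y, x) = 124.84°.

17.12°, 124.84°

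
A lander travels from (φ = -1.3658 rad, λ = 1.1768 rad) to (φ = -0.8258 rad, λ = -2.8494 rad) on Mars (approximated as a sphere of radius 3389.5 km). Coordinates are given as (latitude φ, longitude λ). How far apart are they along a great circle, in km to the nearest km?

Let φ₁ = -1.3658 rad, φ₂ = -0.8258 rad, and Δλ = 2.2570 rad.
Haversine: a = sin²(Δφ/2) + cos φ₁ cos φ₂ sin²(Δλ/2) = 0.0711 + (0.2036)(0.6780)(0.8168) = 0.18387.
Central angle c = 2·arcsin(√a) = 0.88633 rad.
Distance = R·c = 3389.5 × 0.8863 ≈ 3004 km.

3004 km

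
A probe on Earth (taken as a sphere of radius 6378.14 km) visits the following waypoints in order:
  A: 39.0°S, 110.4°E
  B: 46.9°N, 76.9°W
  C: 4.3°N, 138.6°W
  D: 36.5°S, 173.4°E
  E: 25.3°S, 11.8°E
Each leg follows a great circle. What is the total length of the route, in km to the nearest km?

Leg A→B: central angle 2.9753 rad, distance 18976.9 km.
Leg B→C: central angle 1.1834 rad, distance 7548.0 km.
Leg C→D: central angle 1.0567 rad, distance 6739.6 km.
Leg D→E: central angle 2.0213 rad, distance 12892.0 km.
Total: 18976.9 + 7548.0 + 6739.6 + 12892.0 ≈ 46156 km.

46156 km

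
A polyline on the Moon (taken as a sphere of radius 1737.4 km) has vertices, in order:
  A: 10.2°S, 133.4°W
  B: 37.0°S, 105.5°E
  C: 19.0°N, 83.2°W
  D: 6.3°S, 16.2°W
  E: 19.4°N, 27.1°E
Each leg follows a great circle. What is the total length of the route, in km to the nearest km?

Leg A→B: central angle 1.8749 rad, distance 3257.4 km.
Leg B→C: central angle 2.8004 rad, distance 4865.5 km.
Leg C→D: central angle 1.2329 rad, distance 2142.1 km.
Leg D→E: central angle 0.8687 rad, distance 1509.2 km.
Total: 3257.4 + 4865.5 + 2142.1 + 1509.2 ≈ 11774 km.

11774 km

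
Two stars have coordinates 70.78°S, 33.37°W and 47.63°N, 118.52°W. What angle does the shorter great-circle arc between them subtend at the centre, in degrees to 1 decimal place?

132.8°

Let φ₁ = -1.2353 rad, φ₂ = 0.8313 rad, and Δλ = -1.4861 rad.
cos c = sin φ₁ sin φ₂ + cos φ₁ cos φ₂ cos Δλ = (-0.9443)(0.7388) + (0.3292)(0.6739)(0.0845) = -0.67887,
so c = arccos(-0.67887) = 2.31702 rad.
So the angular separation is 132.8°.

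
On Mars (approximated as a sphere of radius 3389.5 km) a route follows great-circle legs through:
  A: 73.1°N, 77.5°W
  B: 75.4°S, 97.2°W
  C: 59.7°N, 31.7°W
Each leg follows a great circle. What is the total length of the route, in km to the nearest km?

17185 km

Leg A→B: central angle 2.6001 rad, distance 8813.0 km.
Leg B→C: central angle 2.4699 rad, distance 8371.8 km.
Total: 8813.0 + 8371.8 ≈ 17185 km.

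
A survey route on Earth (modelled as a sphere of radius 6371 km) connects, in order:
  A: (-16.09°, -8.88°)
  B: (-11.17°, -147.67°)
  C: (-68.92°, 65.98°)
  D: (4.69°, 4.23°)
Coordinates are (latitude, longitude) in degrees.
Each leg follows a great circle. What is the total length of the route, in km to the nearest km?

34702 km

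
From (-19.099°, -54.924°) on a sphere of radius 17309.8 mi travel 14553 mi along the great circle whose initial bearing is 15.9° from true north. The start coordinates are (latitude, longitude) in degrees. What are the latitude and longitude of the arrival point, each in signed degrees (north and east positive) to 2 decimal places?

Angular distance δ = d/R = 14553/17309.8 = 0.84074 rad; initial bearing θ = 0.2775 rad.
sin φ₂ = sin φ₁ cos δ + cos φ₁ sin δ cos θ = (-0.3272)(0.6669) + (0.9450)(0.7451)(0.9617) = 0.4590, so φ₂ = 27.32°.
Δλ = atan2(sin θ sin δ cos φ₁, cos δ − sin φ₁ sin φ₂) = atan2(0.1929, 0.8171) = 13.283°.
λ₂ = -54.924° + 13.283° = -41.64°.

27.32°, -41.64°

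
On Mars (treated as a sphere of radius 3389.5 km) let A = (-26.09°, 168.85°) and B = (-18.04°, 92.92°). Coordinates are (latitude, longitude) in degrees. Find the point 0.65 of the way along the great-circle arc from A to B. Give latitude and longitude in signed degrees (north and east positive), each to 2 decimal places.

The central angle between A and B is δ = 1.2198 rad.
With f = 0.65, the slerp weights are sin((1−f)δ)/sin δ = 0.4410 and sin(fδ)/sin δ = 0.7586.
Weighted sum of the unit vectors: (0.4410)·(-0.8812,0.1737,-0.4398) + (0.7586)·(-0.0484,0.9496,-0.3097) = (-0.4253, 0.7970, -0.4289).
Converting back: φ = atan2(z, √(x²+y²)) = -25.40°, λ = atan2(y, x) = 118.09°.

-25.40°, 118.09°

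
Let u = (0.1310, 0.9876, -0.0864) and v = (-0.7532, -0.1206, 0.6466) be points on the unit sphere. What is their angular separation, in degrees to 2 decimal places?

105.88°

u·v = -0.2736; |u| = 1.0000, |v| = 1.0000.
cos θ = (u·v)/(|u||v|) = -0.2737, so θ = 105.88°.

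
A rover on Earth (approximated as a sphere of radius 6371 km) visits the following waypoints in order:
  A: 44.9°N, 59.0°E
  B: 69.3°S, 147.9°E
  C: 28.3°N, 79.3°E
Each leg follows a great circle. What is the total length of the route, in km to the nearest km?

26711 km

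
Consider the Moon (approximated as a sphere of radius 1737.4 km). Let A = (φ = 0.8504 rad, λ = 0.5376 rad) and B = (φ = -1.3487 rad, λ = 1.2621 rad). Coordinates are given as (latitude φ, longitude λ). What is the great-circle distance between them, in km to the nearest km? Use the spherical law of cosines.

With latitudes φ₁ = 48.724°, φ₂ = -77.275° and longitude difference Δλ = 41.511°:
cos c = sin φ₁ sin φ₂ + cos φ₁ cos φ₂ cos Δλ = (0.7515)(-0.9754) + (0.6597)(0.2203)(0.7488) = -0.62427,
so c = arccos(-0.62427) = 2.24499 rad.
Distance = R·c = 1737.4 × 2.2450 ≈ 3900 km.

3900 km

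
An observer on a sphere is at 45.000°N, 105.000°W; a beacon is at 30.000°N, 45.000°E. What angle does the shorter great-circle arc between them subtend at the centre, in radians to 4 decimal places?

Let φ₁ = 0.7854 rad, φ₂ = 0.5236 rad, and Δλ = 2.6180 rad.
Haversine: a = sin²(Δφ/2) + cos φ₁ cos φ₂ sin²(Δλ/2) = 0.0170 + (0.7071)(0.8660)(0.9330) = 0.58839.
Central angle c = 2·arcsin(√a) = 1.74851 rad.
So the angular separation is 1.7485 rad.

1.7485 rad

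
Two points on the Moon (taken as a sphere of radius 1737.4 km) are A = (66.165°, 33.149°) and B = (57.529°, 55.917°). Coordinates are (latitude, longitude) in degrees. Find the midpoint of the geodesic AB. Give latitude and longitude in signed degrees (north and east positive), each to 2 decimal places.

Central angle δ = 0.2382 rad. Interpolating on the sphere with fraction f = 0.5:
P = [sin((1−f)δ)·A + sin(fδ)·B] / sin δ = 0.5036·A + 0.5036·B in Cartesian coordinates,
giving P = (0.3219, 0.3352, 0.8855), i.e. latitude 62.31°, longitude 46.16°.

62.31°, 46.16°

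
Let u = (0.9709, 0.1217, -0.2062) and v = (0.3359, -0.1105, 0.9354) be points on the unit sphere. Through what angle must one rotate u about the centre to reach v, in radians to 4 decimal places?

1.4507 rad

u·v = 0.1198; |u| = 1.0000, |v| = 1.0000.
cos θ = (u·v)/(|u||v|) = 0.1198, so θ = 1.4507 rad.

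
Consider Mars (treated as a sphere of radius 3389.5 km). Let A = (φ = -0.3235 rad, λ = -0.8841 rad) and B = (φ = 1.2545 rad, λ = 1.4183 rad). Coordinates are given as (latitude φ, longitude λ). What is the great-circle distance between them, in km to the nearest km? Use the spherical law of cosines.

With latitudes φ₁ = -18.535°, φ₂ = 71.878° and longitude difference Δλ = 131.918°:
cos c = sin φ₁ sin φ₂ + cos φ₁ cos φ₂ cos Δλ = (-0.3179)(0.9504) + (0.9481)(0.3110)(-0.6681) = -0.49914,
so c = arccos(-0.49914) = 2.09340 rad.
Distance = R·c = 3389.5 × 2.0934 ≈ 7096 km.

7096 km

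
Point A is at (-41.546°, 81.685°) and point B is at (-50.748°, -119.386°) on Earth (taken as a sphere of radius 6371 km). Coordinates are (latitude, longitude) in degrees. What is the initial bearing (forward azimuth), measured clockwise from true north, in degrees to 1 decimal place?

Δλ = 158.929° = 2.7738 rad.
y = sin Δλ · cos φ₂ = (0.3595)(0.6327) = 0.2275
x = cos φ₁ sin φ₂ − sin φ₁ cos φ₂ cos Δλ = (0.7484)(-0.7744) − (-0.6632)(0.6327)(-0.9331) = -0.9711
θ = atan2(y, x) = 166.82°, so the bearing is 166.8°.

166.8°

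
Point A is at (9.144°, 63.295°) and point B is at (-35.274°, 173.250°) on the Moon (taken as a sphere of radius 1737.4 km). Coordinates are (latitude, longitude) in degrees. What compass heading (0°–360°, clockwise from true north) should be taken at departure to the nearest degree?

124°

Δλ = 109.955° = 1.9191 rad.
y = sin Δλ · cos φ₂ = (0.9400)(0.8164) = 0.7674
x = cos φ₁ sin φ₂ − sin φ₁ cos φ₂ cos Δλ = (0.9873)(-0.5775) − (0.1589)(0.8164)(-0.3413) = -0.5259
θ = atan2(y, x) = 124.42°, so the bearing is 124°.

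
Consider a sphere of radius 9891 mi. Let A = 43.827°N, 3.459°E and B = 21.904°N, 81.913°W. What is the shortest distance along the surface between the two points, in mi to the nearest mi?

In radians: φ₁ = 0.7649, φ₂ = 0.3823, Δλ = -85.372° = -1.4900 rad.
cos c = sin φ₁ sin φ₂ + cos φ₁ cos φ₂ cos Δλ = (0.6925)(0.3731) + (0.7214)(0.9278)(0.0807) = 0.31234,
so c = arccos(0.31234) = 1.25314 rad.
Distance = R·c = 9891 × 1.2531 ≈ 12395 mi.

12395 mi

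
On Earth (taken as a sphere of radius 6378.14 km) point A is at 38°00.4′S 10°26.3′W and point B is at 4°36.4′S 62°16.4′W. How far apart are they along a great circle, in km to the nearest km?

In radians: φ₁ = -0.6633, φ₂ = -0.0804, Δλ = -51.835° = -0.9047 rad.
cos c = sin φ₁ sin φ₂ + cos φ₁ cos φ₂ cos Δλ = (-0.6158)(-0.0803) + (0.7879)(0.9968)(0.6179) = 0.53477,
so c = arccos(0.53477) = 1.00656 rad.
Distance = R·c = 6378.14 × 1.0066 ≈ 6420 km.

6420 km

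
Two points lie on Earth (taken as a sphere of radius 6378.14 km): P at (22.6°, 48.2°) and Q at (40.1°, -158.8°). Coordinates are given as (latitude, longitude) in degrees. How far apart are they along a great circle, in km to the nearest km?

With latitudes φ₁ = 22.600°, φ₂ = 40.100° and longitude difference Δλ = 153.000°:
cos c = sin φ₁ sin φ₂ + cos φ₁ cos φ₂ cos Δλ = (0.3843)(0.6441) + (0.9232)(0.7649)(-0.8910) = -0.38168,
so c = arccos(-0.38168) = 1.96241 rad.
Distance = R·c = 6378.14 × 1.9624 ≈ 12517 km.

12517 km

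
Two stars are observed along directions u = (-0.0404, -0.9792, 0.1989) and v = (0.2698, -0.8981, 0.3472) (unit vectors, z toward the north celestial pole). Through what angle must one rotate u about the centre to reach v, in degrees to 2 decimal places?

20.35°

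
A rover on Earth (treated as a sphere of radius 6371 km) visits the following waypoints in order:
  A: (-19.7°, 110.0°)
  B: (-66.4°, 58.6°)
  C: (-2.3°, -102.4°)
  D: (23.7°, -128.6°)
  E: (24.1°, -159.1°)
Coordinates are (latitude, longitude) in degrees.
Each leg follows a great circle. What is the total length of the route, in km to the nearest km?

25714 km

Leg A→B: central angle 0.9955 rad, distance 6342.6 km.
Leg B→C: central angle 1.9193 rad, distance 12227.6 km.
Leg C→D: central angle 0.6355 rad, distance 4048.6 km.
Leg D→E: central angle 0.4858 rad, distance 3094.8 km.
Total: 6342.6 + 12227.6 + 4048.6 + 3094.8 ≈ 25714 km.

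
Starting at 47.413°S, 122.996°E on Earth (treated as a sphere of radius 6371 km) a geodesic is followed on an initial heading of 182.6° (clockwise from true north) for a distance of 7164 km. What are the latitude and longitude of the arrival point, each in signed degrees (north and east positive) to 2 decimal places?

Angular distance δ = d/R = 7164/6371 = 1.12447 rad; initial bearing θ = 3.1870 rad.
sin φ₂ = sin φ₁ cos δ + cos φ₁ sin δ cos θ = (-0.7363)(0.4317) + (0.6767)(0.9020)(-0.9990) = -0.9276, so φ₂ = -68.06°.
Δλ = atan2(sin θ sin δ cos φ₁, cos δ − sin φ₁ sin φ₂) = atan2(-0.0277, -0.2513) = -173.712°.
λ₂ = 122.996° − 173.712° = -50.72°.

-68.06°, -50.72°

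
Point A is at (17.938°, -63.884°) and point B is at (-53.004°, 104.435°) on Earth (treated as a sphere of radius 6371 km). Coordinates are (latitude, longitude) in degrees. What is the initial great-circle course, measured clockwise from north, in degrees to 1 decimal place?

168.1°

With φ₁ = 0.3131, φ₂ = -0.9251, Δλ = 2.9377 rad, the forward-azimuth formula gives
θ = atan2( sin Δλ cos φ₂ , cos φ₁ sin φ₂ − sin φ₁ cos φ₂ cos Δλ ) = atan2(0.1218, -0.5784) = 168.10°.
So the initial bearing is 168.1°.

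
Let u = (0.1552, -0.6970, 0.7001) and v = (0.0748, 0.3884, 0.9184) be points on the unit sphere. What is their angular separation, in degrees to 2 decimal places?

u·v = 0.3839; |u| = 1.0000, |v| = 1.0000.
cos θ = (u·v)/(|u||v|) = 0.3839, so θ = 67.43°.

67.43°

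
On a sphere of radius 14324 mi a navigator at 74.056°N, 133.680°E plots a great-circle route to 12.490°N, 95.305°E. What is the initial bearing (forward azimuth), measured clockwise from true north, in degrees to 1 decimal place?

221.9°

With φ₁ = 1.2925, φ₂ = 0.2180, Δλ = -0.6698 rad, the forward-azimuth formula gives
θ = atan2( sin Δλ cos φ₂ , cos φ₁ sin φ₂ − sin φ₁ cos φ₂ cos Δλ ) = atan2(-0.6061, -0.6766) = -138.14°.
Adding 360° brings this into [0°, 360°): 221.9°.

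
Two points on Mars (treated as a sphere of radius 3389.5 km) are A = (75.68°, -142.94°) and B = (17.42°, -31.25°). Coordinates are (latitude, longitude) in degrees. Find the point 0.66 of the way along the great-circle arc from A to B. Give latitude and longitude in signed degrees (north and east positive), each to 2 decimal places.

Central angle δ = 1.3665 rad. Interpolating on the sphere with fraction f = 0.66:
P = [sin((1−f)δ)·A + sin(fδ)·B] / sin δ = 0.4576·A + 0.8012·B in Cartesian coordinates,
giving P = (0.5632, -0.4648, 0.6832), i.e. latitude 43.10°, longitude -39.53°.

43.10°, -39.53°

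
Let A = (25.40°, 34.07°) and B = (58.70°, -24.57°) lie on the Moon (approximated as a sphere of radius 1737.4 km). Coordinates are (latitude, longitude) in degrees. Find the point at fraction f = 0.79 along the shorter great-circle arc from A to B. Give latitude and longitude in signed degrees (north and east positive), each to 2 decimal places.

Central angle δ = 0.9138 rad. Interpolating on the sphere with fraction f = 0.79:
P = [sin((1−f)δ)·A + sin(fδ)·B] / sin δ = 0.2409·A + 0.8345·B in Cartesian coordinates,
giving P = (0.5745, -0.0584, 0.8164), i.e. latitude 54.73°, longitude -5.80°.

54.73°, -5.80°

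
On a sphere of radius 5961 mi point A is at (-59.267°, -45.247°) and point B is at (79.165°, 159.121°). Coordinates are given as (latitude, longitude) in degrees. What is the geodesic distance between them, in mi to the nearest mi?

16512 mi

Let φ₁ = -1.0344 rad, φ₂ = 1.3817 rad, and Δλ = -2.7163 rad.
Haversine: a = sin²(Δφ/2) + cos φ₁ cos φ₂ sin²(Δλ/2) = 0.8741 + (0.5110)(0.1880)(0.9555) = 0.96587.
Central angle c = 2·arcsin(√a) = 2.76998 rad.
Distance = R·c = 5961 × 2.7700 ≈ 16512 mi.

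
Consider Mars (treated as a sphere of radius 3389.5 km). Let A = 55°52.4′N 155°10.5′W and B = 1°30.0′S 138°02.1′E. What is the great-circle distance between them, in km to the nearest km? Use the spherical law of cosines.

4644 km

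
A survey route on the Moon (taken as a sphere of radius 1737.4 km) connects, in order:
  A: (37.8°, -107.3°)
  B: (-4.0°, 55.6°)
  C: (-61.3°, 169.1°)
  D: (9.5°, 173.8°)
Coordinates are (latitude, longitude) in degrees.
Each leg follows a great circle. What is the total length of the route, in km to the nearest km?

Leg A→B: central angle 2.4917 rad, distance 4329.1 km.
Leg B→C: central angle 1.7010 rad, distance 2955.3 km.
Leg C→D: central angle 1.2374 rad, distance 2149.8 km.
Total: 4329.1 + 2955.3 + 2149.8 ≈ 9434 km.

9434 km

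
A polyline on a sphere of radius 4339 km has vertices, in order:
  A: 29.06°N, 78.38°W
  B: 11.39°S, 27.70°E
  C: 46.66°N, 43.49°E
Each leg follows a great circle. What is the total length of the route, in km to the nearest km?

12815 km

Leg A→B: central angle 1.9106 rad, distance 8289.9 km.
Leg B→C: central angle 1.0428 rad, distance 4524.8 km.
Total: 8289.9 + 4524.8 ≈ 12815 km.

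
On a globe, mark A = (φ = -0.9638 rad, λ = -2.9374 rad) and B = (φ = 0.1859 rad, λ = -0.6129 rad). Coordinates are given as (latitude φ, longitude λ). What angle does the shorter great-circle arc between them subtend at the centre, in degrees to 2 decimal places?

In radians: φ₁ = -0.9638, φ₂ = 0.1859, Δλ = 133.184° = 2.3245 rad.
Haversine: a = sin²(Δφ/2) + cos φ₁ cos φ₂ sin²(Δλ/2) = 0.2956 + (0.5704)(0.9828)(0.8422) = 0.76772.
Central angle c = 2·arcsin(√a) = 2.13582 rad.
So the angular separation is 122.37°.

122.37°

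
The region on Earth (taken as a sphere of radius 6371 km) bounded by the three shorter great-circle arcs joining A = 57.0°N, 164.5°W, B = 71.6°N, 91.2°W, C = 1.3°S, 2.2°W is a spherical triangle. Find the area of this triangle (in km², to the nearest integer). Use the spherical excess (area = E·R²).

6510832 km²

Side lengths (central angles): a = 1.5868, b = 2.1386, c = 0.5639 rad; semiperimeter s = 2.1446.
By l'Huilier's theorem, tan(E/4) = √[tan(s/2) tan((s−a)/2) tan((s−b)/2) tan((s−c)/2)], giving spherical excess E = 0.1604 rad.
Area = E·R² = 0.1604 × (6371)² ≈ 6510832 km².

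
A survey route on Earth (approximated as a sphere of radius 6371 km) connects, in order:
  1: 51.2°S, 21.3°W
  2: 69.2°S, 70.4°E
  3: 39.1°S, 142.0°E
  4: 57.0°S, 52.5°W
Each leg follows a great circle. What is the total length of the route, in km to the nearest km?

19385 km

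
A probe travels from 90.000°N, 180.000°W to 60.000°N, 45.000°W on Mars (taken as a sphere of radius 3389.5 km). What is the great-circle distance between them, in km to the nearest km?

In radians: φ₁ = 1.5708, φ₂ = 1.0472, Δλ = 135.000° = 2.3562 rad.
cos c = sin φ₁ sin φ₂ + cos φ₁ cos φ₂ cos Δλ = (1.0000)(0.8660) + (0.0000)(0.5000)(-0.7071) = 0.86603,
so c = arccos(0.86603) = 0.52360 rad.
Distance = R·c = 3389.5 × 0.5236 ≈ 1775 km.

1775 km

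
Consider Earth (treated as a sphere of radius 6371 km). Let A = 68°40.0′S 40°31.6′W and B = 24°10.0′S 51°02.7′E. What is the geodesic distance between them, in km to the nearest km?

7578 km

With latitudes φ₁ = -68.667°, φ₂ = -24.167° and longitude difference Δλ = 91.572°:
cos c = sin φ₁ sin φ₂ + cos φ₁ cos φ₂ cos Δλ = (-0.9315)(-0.4094) + (0.3638)(0.9124)(-0.0274) = 0.37224,
so c = arccos(0.37224) = 1.18938 rad.
Distance = R·c = 6371 × 1.1894 ≈ 7578 km.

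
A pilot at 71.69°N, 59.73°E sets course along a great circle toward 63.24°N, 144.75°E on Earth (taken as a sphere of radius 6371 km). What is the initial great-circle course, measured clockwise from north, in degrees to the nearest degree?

62°

Δλ = 85.020° = 1.4839 rad.
y = sin Δλ · cos φ₂ = (0.9962)(0.4503) = 0.4486
x = cos φ₁ sin φ₂ − sin φ₁ cos φ₂ cos Δλ = (0.3142)(0.8929) − (0.9494)(0.4503)(0.0868) = 0.2434
θ = atan2(y, x) = 61.51°, so the bearing is 62°.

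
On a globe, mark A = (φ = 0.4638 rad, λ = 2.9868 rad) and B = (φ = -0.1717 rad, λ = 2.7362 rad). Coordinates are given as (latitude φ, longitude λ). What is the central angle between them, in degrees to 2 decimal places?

With latitudes φ₁ = 26.574°, φ₂ = -9.838° and longitude difference Δλ = -14.358°:
Haversine: a = sin²(Δφ/2) + cos φ₁ cos φ₂ sin²(Δλ/2) = 0.0976 + (0.8944)(0.9853)(0.0156) = 0.11138.
Central angle c = 2·arcsin(√a) = 0.68051 rad.
So the angular separation is 38.99°.

38.99°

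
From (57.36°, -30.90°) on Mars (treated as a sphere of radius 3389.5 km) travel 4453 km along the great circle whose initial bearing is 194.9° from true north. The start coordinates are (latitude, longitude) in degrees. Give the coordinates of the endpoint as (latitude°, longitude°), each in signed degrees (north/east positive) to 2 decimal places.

Angular distance δ = d/R = 4453/3389.5 = 1.31376 rad; initial bearing θ = 3.4016 rad.
sin φ₂ = sin φ₁ cos δ + cos φ₁ sin δ cos θ = (0.8421)(0.2542) + (0.5394)(0.9671)(-0.9664) = -0.2900, so φ₂ = -16.86°.
Δλ = atan2(sin θ sin δ cos φ₁, cos δ − sin φ₁ sin φ₂) = atan2(-0.1341, 0.4984) = -15.061°.
λ₂ = -30.900° − 15.061° = -45.96°.

-16.86°, -45.96°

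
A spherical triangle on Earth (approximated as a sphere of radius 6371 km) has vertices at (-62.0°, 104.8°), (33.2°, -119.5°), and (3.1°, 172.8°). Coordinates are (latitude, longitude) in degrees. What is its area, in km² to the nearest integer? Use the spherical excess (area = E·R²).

46625876 km²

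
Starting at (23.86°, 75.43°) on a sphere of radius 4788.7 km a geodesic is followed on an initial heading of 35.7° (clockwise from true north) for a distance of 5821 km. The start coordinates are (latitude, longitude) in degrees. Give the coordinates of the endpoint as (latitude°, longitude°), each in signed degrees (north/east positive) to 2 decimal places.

Angular distance δ = d/R = 5821/4788.7 = 1.21557 rad; initial bearing θ = 0.6231 rad.
sin φ₂ = sin φ₁ cos δ + cos φ₁ sin δ cos θ = (0.4045)(0.3478) + (0.9145)(0.9376)(0.8121) = 0.8370, so φ₂ = 56.82°.
Δλ = atan2(sin θ sin δ cos φ₁, cos δ − sin φ₁ sin φ₂) = atan2(0.5004, 0.0092) = 88.943°.
λ₂ = 75.430° + 88.943° = 164.37°.

56.82°, 164.37°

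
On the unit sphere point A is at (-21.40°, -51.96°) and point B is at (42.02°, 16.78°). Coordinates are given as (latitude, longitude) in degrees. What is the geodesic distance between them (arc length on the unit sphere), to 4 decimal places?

1.5642

With latitudes φ₁ = -21.400°, φ₂ = 42.020° and longitude difference Δλ = 68.740°:
cos c = sin φ₁ sin φ₂ + cos φ₁ cos φ₂ cos Δλ = (-0.3649)(0.6694) + (0.9311)(0.7429)(0.3626) = 0.00656,
so c = arccos(0.00656) = 1.56423 rad.
On the unit sphere the arc length equals the central angle: 1.5642.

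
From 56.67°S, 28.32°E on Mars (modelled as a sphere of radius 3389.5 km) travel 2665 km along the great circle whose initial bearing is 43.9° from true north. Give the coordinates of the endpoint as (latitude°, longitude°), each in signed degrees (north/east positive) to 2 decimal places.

-18.07°, 59.40°

Angular distance δ = d/R = 2665/3389.5 = 0.78625 rad; initial bearing θ = 0.7662 rad.
sin φ₂ = sin φ₁ cos δ + cos φ₁ sin δ cos θ = (-0.8355)(0.7065) + (0.5495)(0.7077)(0.7206) = -0.3101, so φ₂ = -18.07°.
Δλ = atan2(sin θ sin δ cos φ₁, cos δ − sin φ₁ sin φ₂) = atan2(0.2696, 0.4474) = 31.076°.
λ₂ = 28.320° + 31.076° = 59.40°.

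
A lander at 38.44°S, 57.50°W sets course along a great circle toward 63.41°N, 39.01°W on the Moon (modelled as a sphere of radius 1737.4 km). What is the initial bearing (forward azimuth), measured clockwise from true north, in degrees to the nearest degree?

Δλ = 18.490° = 0.3227 rad.
y = sin Δλ · cos φ₂ = (0.3171)(0.4476) = 0.1420
x = cos φ₁ sin φ₂ − sin φ₁ cos φ₂ cos Δλ = (0.7833)(0.8942) − (-0.6217)(0.4476)(0.9484) = 0.9643
θ = atan2(y, x) = 8.37°, so the bearing is 8°.

8°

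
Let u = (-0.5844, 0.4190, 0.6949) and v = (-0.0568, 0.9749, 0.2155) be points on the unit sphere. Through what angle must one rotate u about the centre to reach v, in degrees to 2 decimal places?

u·v = 0.5914; |u| = 1.0000, |v| = 1.0000.
cos θ = (u·v)/(|u||v|) = 0.5914, so θ = 53.74°.

53.74°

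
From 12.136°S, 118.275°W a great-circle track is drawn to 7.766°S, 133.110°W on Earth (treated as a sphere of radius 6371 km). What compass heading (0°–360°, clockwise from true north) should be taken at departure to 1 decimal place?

285.3°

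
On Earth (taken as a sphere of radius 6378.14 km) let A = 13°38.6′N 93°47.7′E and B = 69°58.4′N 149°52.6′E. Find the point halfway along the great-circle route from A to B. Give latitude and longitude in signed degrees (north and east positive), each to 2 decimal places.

44.48°, 107.53°

Central angle δ = 1.1513 rad. Interpolating on the sphere with fraction f = 0.5:
P = [sin((1−f)δ)·A + sin(fδ)·B] / sin δ = 0.5961·A + 0.5961·B in Cartesian coordinates,
giving P = (-0.2149, 0.6804, 0.7006), i.e. latitude 44.48°, longitude 107.53°.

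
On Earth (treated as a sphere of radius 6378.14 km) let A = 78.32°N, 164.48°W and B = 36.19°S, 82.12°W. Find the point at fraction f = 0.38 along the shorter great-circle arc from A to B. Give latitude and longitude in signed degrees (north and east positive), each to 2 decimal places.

38.84°, -99.69°

Central angle δ = 2.1610 rad. Interpolating on the sphere with fraction f = 0.38:
P = [sin((1−f)δ)·A + sin(fδ)·B] / sin δ = 1.1716·A + 0.8810·B in Cartesian coordinates,
giving P = (-0.1311, -0.7678, 0.6272), i.e. latitude 38.84°, longitude -99.69°.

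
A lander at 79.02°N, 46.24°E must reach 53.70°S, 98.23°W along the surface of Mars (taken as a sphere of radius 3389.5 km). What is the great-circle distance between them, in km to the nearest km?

With latitudes φ₁ = 79.020°, φ₂ = -53.700° and longitude difference Δλ = -144.470°:
cos c = sin φ₁ sin φ₂ + cos φ₁ cos φ₂ cos Δλ = (0.9817)(-0.8059) + (0.1905)(0.5920)(-0.8138) = -0.88294,
so c = arccos(-0.88294) = 2.65288 rad.
Distance = R·c = 3389.5 × 2.6529 ≈ 8992 km.

8992 km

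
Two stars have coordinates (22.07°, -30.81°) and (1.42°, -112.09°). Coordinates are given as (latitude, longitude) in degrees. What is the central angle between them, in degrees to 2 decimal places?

With latitudes φ₁ = 22.070°, φ₂ = 1.420° and longitude difference Δλ = -81.280°:
cos c = sin φ₁ sin φ₂ + cos φ₁ cos φ₂ cos Δλ = (0.3757)(0.0248) + (0.9267)(0.9997)(0.1516) = 0.14977,
so c = arccos(0.14977) = 1.42047 rad.
So the angular separation is 81.39°.

81.39°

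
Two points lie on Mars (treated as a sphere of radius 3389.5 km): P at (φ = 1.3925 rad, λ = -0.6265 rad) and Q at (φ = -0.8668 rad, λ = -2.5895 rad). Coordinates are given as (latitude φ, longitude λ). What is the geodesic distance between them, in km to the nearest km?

8434 km

In radians: φ₁ = 1.3925, φ₂ = -0.8668, Δλ = -112.472° = -1.9630 rad.
cos c = sin φ₁ sin φ₂ + cos φ₁ cos φ₂ cos Δλ = (0.9841)(-0.7623) + (0.1774)(0.6473)(-0.3822) = -0.79406,
so c = arccos(-0.79406) = 2.48825 rad.
Distance = R·c = 3389.5 × 2.4882 ≈ 8434 km.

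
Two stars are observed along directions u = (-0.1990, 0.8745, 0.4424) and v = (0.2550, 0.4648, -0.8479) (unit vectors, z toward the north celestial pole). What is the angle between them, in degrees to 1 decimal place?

u·v = -0.0194; |u| = 1.0000, |v| = 1.0000.
cos θ = (u·v)/(|u||v|) = -0.0194, so θ = 91.1°.

91.1°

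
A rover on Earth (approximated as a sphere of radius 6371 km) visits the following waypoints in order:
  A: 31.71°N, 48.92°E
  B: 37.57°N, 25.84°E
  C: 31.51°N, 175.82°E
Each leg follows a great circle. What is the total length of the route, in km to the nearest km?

Leg A→B: central angle 0.3458 rad, distance 2203.1 km.
Leg B→C: central angle 1.8405 rad, distance 11725.6 km.
Total: 2203.1 + 11725.6 ≈ 13929 km.

13929 km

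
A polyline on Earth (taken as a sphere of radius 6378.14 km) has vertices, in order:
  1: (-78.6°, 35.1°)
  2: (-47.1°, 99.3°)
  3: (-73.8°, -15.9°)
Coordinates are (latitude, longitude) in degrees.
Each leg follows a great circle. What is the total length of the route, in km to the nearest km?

10079 km

Leg 1→2: central angle 0.6815 rad, distance 4346.5 km.
Leg 2→3: central angle 0.8987 rad, distance 5732.3 km.
Total: 4346.5 + 5732.3 ≈ 10079 km.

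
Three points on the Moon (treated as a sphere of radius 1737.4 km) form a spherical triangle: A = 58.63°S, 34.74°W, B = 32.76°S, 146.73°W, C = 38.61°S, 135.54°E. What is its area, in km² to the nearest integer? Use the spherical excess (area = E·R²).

Side lengths (central angles): a = 1.0732, b = 1.4385, c = 1.2681 rad; semiperimeter s = 1.8899.
By l'Huilier's theorem, tan(E/4) = √[tan(s/2) tan((s−a)/2) tan((s−b)/2) tan((s−c)/2)], giving spherical excess E = 0.8286 rad.
Area = E·R² = 0.8286 × (1737.4)² ≈ 2501115 km².

2501115 km²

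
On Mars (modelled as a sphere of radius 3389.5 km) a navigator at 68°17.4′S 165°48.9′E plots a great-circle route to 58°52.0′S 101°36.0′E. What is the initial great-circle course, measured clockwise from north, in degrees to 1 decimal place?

Δλ = -64.215° = -1.1208 rad.
y = sin Δλ · cos φ₂ = (-0.9004)(0.5170) = -0.4656
x = cos φ₁ sin φ₂ − sin φ₁ cos φ₂ cos Δλ = (0.3699)(-0.8560) − (-0.9291)(0.5170)(0.4350) = -0.1077
θ = atan2(y, x) = -103.02°; adding 360° gives 257.0°.

257.0°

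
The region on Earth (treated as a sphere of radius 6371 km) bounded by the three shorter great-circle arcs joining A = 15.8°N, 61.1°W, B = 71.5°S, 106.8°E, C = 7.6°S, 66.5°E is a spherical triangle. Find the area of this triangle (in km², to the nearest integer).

Side lengths (central angles): a = 1.1968, b = 2.2369, c = 2.1613 rad; semiperimeter s = 2.7975.
By l'Huilier's theorem, tan(E/4) = √[tan(s/2) tan((s−a)/2) tan((s−b)/2) tan((s−c)/2)], giving spherical excess E = 2.5734 rad.
Area = E·R² = 2.5734 × (6371)² ≈ 104452910 km².

104452910 km²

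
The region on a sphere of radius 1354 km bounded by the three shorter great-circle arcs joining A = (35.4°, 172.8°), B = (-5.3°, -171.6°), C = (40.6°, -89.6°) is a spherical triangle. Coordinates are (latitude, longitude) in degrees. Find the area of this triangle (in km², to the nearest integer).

1087917 km²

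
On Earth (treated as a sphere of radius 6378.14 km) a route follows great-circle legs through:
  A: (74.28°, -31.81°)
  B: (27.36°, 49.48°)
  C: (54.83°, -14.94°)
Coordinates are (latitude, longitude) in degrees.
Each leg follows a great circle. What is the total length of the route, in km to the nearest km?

Leg A→B: central angle 1.0715 rad, distance 6834.0 km.
Leg B→C: central angle 0.9316 rad, distance 5941.8 km.
Total: 6834.0 + 5941.8 ≈ 12776 km.

12776 km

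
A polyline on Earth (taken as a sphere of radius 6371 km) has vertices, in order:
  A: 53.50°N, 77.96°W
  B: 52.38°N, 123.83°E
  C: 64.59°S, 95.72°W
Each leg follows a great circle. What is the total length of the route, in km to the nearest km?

25477 km

Leg A→B: central angle 1.2666 rad, distance 8069.2 km.
Leg B→C: central angle 2.7323 rad, distance 17407.7 km.
Total: 8069.2 + 17407.7 ≈ 25477 km.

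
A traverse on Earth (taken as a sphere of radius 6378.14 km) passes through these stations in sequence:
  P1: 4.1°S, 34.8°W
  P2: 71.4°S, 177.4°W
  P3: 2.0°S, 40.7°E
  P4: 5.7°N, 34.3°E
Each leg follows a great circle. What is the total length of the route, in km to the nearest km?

Leg P1→P2: central angle 1.7568 rad, distance 11205.4 km.
Leg P2→P3: central angle 1.7903 rad, distance 11419.0 km.
Leg P3→P4: central angle 0.1747 rad, distance 1114.0 km.
Total: 11205.4 + 11419.0 + 1114.0 ≈ 23738 km.

23738 km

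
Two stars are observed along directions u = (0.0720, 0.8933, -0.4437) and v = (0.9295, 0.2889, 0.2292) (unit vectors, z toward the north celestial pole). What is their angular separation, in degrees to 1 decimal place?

77.1°

u·v = 0.2233; |u| = 1.0000, |v| = 1.0000.
cos θ = (u·v)/(|u||v|) = 0.2233, so θ = 77.1°.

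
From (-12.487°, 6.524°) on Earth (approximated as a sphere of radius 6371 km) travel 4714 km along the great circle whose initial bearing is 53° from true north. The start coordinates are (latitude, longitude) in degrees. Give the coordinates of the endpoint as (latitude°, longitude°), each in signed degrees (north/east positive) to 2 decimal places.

Angular distance δ = d/R = 4714/6371 = 0.73992 rad; initial bearing θ = 0.9250 rad.
sin φ₂ = sin φ₁ cos δ + cos φ₁ sin δ cos θ = (-0.2162)(0.7385) + (0.9763)(0.6742)(0.6018) = 0.2365, so φ₂ = 13.68°.
Δλ = atan2(sin θ sin δ cos φ₁, cos δ − sin φ₁ sin φ₂) = atan2(0.5257, 0.7897) = 33.654°.
λ₂ = 6.524° + 33.654° = 40.18°.

13.68°, 40.18°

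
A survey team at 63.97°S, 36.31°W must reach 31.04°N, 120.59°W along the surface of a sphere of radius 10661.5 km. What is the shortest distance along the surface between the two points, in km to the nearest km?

With latitudes φ₁ = -63.970°, φ₂ = 31.040° and longitude difference Δλ = -84.280°:
cos c = sin φ₁ sin φ₂ + cos φ₁ cos φ₂ cos Δλ = (-0.8986)(0.5156) + (0.4388)(0.8568)(0.0997) = -0.42586,
so c = arccos(-0.42586) = 2.01071 rad.
Distance = R·c = 10661.5 × 2.0107 ≈ 21437 km.

21437 km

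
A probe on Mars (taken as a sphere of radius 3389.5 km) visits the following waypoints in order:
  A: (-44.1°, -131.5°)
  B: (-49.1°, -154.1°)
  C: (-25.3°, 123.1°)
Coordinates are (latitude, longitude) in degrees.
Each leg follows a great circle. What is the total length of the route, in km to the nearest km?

Leg A→B: central angle 0.2835 rad, distance 960.8 km.
Leg B→C: central angle 1.1623 rad, distance 3939.7 km.
Total: 960.8 + 3939.7 ≈ 4901 km.

4901 km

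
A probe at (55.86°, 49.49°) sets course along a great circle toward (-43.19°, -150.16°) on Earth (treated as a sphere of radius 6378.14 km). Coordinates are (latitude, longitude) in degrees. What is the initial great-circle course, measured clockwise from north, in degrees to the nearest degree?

Δλ = 160.350° = 2.7986 rad.
y = sin Δλ · cos φ₂ = (0.3363)(0.7291) = 0.2452
x = cos φ₁ sin φ₂ − sin φ₁ cos φ₂ cos Δλ = (0.5612)(-0.6844) − (0.8277)(0.7291)(-0.9418) = 0.1842
θ = atan2(y, x) = 53.08°, so the bearing is 53°.

53°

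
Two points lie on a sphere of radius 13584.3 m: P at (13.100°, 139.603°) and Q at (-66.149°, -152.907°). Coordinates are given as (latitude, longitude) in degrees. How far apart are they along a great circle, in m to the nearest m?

With latitudes φ₁ = 13.100°, φ₂ = -66.149° and longitude difference Δλ = 67.490°:
cos c = sin φ₁ sin φ₂ + cos φ₁ cos φ₂ cos Δλ = (0.2267)(-0.9146) + (0.9740)(0.4044)(0.3828) = -0.05652,
so c = arccos(-0.05652) = 1.62734 rad.
Distance = R·c = 13584.3 × 1.6273 ≈ 22106 m.

22106 m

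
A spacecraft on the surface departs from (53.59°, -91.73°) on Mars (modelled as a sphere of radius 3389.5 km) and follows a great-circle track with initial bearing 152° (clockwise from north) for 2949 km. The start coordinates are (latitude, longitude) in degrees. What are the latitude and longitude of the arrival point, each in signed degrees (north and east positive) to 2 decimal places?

Angular distance δ = d/R = 2949/3389.5 = 0.87004 rad; initial bearing θ = 2.6529 rad.
sin φ₂ = sin φ₁ cos δ + cos φ₁ sin δ cos θ = (0.8048)(0.6448) + (0.5936)(0.7644)(-0.8829) = 0.1183, so φ₂ = 6.80°.
Δλ = atan2(sin θ sin δ cos φ₁, cos δ − sin φ₁ sin φ₂) = atan2(0.2130, 0.5496) = 21.185°.
λ₂ = -91.730° + 21.185° = -70.54°.

6.80°, -70.54°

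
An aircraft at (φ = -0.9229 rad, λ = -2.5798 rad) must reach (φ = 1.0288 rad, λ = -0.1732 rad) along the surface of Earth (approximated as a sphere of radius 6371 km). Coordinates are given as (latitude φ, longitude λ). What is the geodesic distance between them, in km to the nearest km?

17354 km

Let φ₁ = -0.9229 rad, φ₂ = 1.0288 rad, and Δλ = 2.4066 rad.
cos c = sin φ₁ sin φ₂ + cos φ₁ cos φ₂ cos Δλ = (-0.7974)(0.8567) + (0.6035)(0.5158)(-0.7418) = -0.91403,
so c = arccos(-0.91403) = 2.72390 rad.
Distance = R·c = 6371 × 2.7239 ≈ 17354 km.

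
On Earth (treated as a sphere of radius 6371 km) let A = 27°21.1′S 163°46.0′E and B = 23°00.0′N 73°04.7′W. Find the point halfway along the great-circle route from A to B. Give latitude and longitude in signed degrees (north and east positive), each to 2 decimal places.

-4.56°, -132.77°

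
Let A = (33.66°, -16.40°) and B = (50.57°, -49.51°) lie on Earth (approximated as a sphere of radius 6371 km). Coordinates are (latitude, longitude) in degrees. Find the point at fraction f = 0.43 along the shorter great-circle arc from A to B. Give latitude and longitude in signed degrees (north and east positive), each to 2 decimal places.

42.06°, -28.43°

The central angle between A and B is δ = 0.5137 rad.
With f = 0.43, the slerp weights are sin((1−f)δ)/sin δ = 0.5874 and sin(fδ)/sin δ = 0.4459.
Weighted sum of the unit vectors: (0.5874)·(0.7985,-0.2350,0.5543) + (0.4459)·(0.4124,-0.4830,0.7724) = (0.6529, -0.3534, 0.6700).
Converting back: φ = atan2(z, √(x²+y²)) = 42.06°, λ = atan2(y, x) = -28.43°.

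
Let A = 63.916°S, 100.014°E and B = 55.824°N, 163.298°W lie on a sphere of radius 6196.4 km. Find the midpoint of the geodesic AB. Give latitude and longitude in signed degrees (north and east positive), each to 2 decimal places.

-6.02°, 156.16°

Central angle δ = 2.4525 rad. Interpolating on the sphere with fraction f = 0.5:
P = [sin((1−f)δ)·A + sin(fδ)·B] / sin δ = 1.4803·A + 1.4803·B in Cartesian coordinates,
giving P = (-0.9096, 0.4020, -0.1049), i.e. latitude -6.02°, longitude 156.16°.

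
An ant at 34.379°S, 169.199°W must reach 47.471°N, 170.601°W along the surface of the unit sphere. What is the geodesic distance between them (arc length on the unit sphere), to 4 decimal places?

1.4287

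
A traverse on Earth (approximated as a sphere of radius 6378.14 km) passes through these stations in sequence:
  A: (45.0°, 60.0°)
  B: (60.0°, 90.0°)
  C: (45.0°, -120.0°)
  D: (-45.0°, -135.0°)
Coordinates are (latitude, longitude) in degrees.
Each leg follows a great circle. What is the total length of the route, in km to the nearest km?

Leg A→B: central angle 0.4064 rad, distance 2591.9 km.
Leg B→C: central angle 1.2596 rad, distance 8034.0 km.
Leg C→D: central angle 1.5878 rad, distance 10127.4 km.
Total: 2591.9 + 8034.0 + 10127.4 ≈ 20753 km.

20753 km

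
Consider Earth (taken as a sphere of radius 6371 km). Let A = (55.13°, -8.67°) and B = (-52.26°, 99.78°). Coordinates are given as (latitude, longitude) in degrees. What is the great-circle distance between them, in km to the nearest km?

15503 km

In radians: φ₁ = 0.9622, φ₂ = -0.9121, Δλ = 108.450° = 1.8928 rad.
cos c = sin φ₁ sin φ₂ + cos φ₁ cos φ₂ cos Δλ = (0.8205)(-0.7908) + (0.5717)(0.6121)(-0.3165) = -0.75956,
so c = arccos(-0.75956) = 2.43343 rad.
Distance = R·c = 6371 × 2.4334 ≈ 15503 km.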